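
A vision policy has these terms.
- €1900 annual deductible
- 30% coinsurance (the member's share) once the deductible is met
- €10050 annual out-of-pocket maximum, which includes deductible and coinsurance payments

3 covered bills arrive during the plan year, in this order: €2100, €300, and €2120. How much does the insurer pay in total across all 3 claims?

€1834

Bill 1, €2100: deductible takes €1900, €200 remains; coinsurance €200 × 30% = €60. Cost to member: €1960. OOP to date €1960. Insurer: €2100 − €1960 = €140.
Bill 2, €300: deductible already satisfied, so member's share is 30% × €300 = €90. Cost to member: €90. OOP to date €2050. Plan pays €300 − €90 = €210.
Bill 3, €2120: deductible met; 30% of €2120 = €636. Member pays €636; OOP now €2686. Insurer: €2120 − €636 = €1484.
Insurer total: €140 + €210 + €1484 = €1834.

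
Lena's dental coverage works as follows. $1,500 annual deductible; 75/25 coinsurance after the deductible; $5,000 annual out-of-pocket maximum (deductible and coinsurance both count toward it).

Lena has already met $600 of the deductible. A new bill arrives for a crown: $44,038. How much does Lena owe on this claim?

Remaining deductible: $1,500 − $600 = $900.
The remaining $43,138 (= $44,038 − $900) moves to coinsurance.
Patient's 25% share of $43,138 is $10,784.50.
So the patient owes $900 + $10,784.50 = $11,684.50 before any cap.
Year-to-date out-of-pocket would reach $600 + $11,684.50 = $12,284.50, above the $5,000 maximum, so the patient pays only $5,000 − $600 = $4,400.

$4,400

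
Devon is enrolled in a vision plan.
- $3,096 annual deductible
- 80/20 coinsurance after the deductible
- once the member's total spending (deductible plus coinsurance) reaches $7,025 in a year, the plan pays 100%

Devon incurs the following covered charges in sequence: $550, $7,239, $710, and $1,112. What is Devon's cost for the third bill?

$142

Claim 1 — $550: entire amount goes to the deductible. Member owes $550 (running OOP $550).
Claim 2 — $7,239: $2,546 finishes the deductible; $4,693 goes to coinsurance; coinsurance $4,693 × 20% = $938.60. Member pays $3,484.60; OOP now $4,034.60.
Claim 3 — $710: deductible met; 20% of $710 = $142. Cost to member: $142. OOP to date $4,176.60.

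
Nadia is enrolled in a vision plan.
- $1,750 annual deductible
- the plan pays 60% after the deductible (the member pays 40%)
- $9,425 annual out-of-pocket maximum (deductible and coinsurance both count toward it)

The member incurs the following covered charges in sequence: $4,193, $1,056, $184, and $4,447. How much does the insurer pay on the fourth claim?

$2,668.20

Claim 1 ($4,193): deductible takes $1,750, $2,443 remains; 40% of $2,443 = $977.20. Member owes $2,727.20 (running OOP $2,727.20). Insurer: $4,193 − $2,727.20 = $1,465.80.
Claim 2 ($1,056): deductible met; 40% of $1,056 = $422.40. Member owes $422.40 (running OOP $3,149.60). Plan pays $1,056 − $422.40 = $633.60.
Claim 3 ($184): 40% coinsurance on $184 = $73.60. Member pays $73.60; OOP now $3,223.20. Insurer: $184 − $73.60 = $110.40.
Claim 4 ($4,447): 40% coinsurance on $4,447 = $1,778.80. Member pays $1,778.80; OOP now $5,002. Insurer: $4,447 − $1,778.80 = $2,668.20.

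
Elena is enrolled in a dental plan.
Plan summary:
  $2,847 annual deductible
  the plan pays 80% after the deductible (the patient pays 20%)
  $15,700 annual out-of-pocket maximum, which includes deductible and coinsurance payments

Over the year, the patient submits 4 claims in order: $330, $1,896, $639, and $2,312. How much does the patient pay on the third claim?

#1 ($330): fully absorbed by the deductible. Cost to patient: $330. OOP to date $330.
#2 ($1,896): entire amount goes to the deductible. Patient owes $1,896 (running OOP $2,226).
#3 ($639): $621 finishes the deductible; $18 goes to coinsurance; patient's 20% is $3.60. Cost to patient: $624.60. OOP to date $2,850.60.

$624.60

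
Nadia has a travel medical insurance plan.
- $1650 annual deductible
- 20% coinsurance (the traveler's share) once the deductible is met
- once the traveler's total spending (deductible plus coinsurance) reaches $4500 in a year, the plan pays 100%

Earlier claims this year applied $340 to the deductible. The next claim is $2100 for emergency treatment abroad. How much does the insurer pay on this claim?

$632

$340 of the $1650 deductible is already met, leaving $1310.
That leaves $2100 − $1310 = $790 for coinsurance.
20% of $790 = $158 falls to the traveler.
So the traveler owes $1310 + $158 = $1468 before any cap.
Total out-of-pocket so far would be $340 + $1468 = $1808, below the $4500 cap — no reduction.
The plan picks up $2100 − $1468 = $632.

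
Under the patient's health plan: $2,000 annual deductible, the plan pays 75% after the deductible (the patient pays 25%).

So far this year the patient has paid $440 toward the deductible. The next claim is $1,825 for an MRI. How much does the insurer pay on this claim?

$440 of the $2,000 deductible is already met, leaving $1,560.
After the $1,560 deductible portion, $1,825 − $1,560 = $265 is subject to coinsurance.
Patient's 25% share of $265 is $66.25.
So the patient owes $1,560 + $66.25 = $1,626.25.
Insurer pays the balance: $1,825 − $1,626.25 = $198.75.

$198.75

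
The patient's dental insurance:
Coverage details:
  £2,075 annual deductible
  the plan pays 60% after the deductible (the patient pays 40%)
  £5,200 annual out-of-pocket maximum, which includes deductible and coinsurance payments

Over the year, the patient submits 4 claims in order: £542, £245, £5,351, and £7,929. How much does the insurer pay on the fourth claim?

£6,429.20

Claim 1 — £542: entire amount goes to the deductible. Patient pays £542; OOP now £542. Plan pays £542 − £542 = £0.
Claim 2 — £245: fully absorbed by the deductible. Cost to patient: £245. OOP to date £787. Insurer: £245 − £245 = £0.
Claim 3 — £5,351: £1,288 finishes the deductible; £4,063 goes to coinsurance; patient's 40% is £1,625.20. Patient pays £2,913.20; OOP now £3,700.20. Insurer: £5,351 − £2,913.20 = £2,437.80.
Claim 4 — £7,929: deductible already satisfied, so patient's share is 40% × £7,929 = £3,171.60. OOP would hit £6,871.80 > £5,200, so the cap limits the patient to £5,200 − £3,700.20 = £1,499.80. Plan pays £7,929 − £1,499.80 = £6,429.20.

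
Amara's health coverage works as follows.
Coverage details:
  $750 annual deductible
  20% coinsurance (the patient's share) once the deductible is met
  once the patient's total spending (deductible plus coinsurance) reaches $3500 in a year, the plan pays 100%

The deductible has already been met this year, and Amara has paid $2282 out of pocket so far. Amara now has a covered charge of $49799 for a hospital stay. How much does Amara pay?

$1218

The deductible is already satisfied, so the full bill goes to coinsurance.
20% of $49799 = $9959.80 falls to the patient.
Adding $9959.80 to the $2282 already spent would give $12241.80, which exceeds the $3500 cap; the patient pays just $3500 − $2282 = $1218.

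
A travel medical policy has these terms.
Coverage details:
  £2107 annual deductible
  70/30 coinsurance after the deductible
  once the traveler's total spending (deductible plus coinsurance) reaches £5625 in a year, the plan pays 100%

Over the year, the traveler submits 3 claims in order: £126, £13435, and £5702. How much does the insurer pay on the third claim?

Claim 1 (£126): entire amount goes to the deductible. Traveler pays £126; OOP now £126. Plan pays £126 − £126 = £0.
Claim 2 (£13435): £1981 finishes the deductible; £11454 goes to coinsurance; traveler's 30% is £3436.20. Traveler owes £5417.20 (running OOP £5543.20). Plan pays £13435 − £5417.20 = £8017.80.
Claim 3 (£5702): 30% coinsurance on £5702 = £1710.60. That would push OOP to £7253.80, over the £5625 cap, so traveler pays £5625 − £5543.20 = £81.80. Insurer: £5702 − £81.80 = £5620.20.

£5620.20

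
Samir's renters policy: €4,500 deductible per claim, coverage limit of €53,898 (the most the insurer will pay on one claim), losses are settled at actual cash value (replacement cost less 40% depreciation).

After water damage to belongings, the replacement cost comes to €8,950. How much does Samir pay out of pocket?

Depreciate 40%: the covered value is €8,950 × 0.6 = €5,370.
Less the €4,500 deductible: €5,370 − €4,500 = €870.
That's under the €53,898 cap, so the insurer reimburses the full €870.
Tenant's share is the uncovered remainder: €8,950 − €870 = €8,080.

€8,080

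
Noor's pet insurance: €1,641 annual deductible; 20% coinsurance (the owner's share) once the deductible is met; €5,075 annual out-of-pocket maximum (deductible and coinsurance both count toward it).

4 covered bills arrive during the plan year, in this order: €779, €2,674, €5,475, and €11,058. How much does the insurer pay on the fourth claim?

Bill 1, €779: fully absorbed by the deductible. Cost to owner: €779. OOP to date €779. Insurer: €779 − €779 = €0.
Bill 2, €2,674: €862 to deductible, leaving €1,812; 20% of €1,812 = €362.40. Owner owes €1,224.40 (running OOP €2,003.40). Plan pays €2,674 − €1,224.40 = €1,449.60.
Bill 3, €5,475: deductible already satisfied, so owner's share is 20% × €5,475 = €1,095. Owner owes €1,095 (running OOP €3,098.40). Insurer: €5,475 − €1,095 = €4,380.
Bill 4, €11,058: deductible met; 20% of €11,058 = €2,211.60. That would push OOP to €5,310, over the €5,075 cap, so owner pays €5,075 − €3,098.40 = €1,976.60. Insurer: €11,058 − €1,976.60 = €9,081.40.

€9,081.40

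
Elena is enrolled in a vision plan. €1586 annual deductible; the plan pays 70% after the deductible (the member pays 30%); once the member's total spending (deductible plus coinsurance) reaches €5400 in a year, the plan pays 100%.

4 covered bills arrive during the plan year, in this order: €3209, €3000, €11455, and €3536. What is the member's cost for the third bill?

€2427.10

Bill 1, €3209: €1586 finishes the deductible; €1623 goes to coinsurance; coinsurance €1623 × 30% = €486.90. Cost to member: €2072.90. OOP to date €2072.90.
Bill 2, €3000: deductible already satisfied, so member's share is 30% × €3000 = €900. Member pays €900; OOP now €2972.90.
Bill 3, €11455: deductible already satisfied, so member's share is 30% × €11455 = €3436.50. Adding that to €2972.90 gives €6409.40, past the €5400 cap; member pays only €5400 − €2972.90 = €2427.10.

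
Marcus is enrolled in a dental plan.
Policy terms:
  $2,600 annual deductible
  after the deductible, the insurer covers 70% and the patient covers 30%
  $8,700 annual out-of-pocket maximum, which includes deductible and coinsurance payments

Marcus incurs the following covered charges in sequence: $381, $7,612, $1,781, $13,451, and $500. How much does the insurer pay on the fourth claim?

Bill 1, $381: all of it applies to the deductible. Patient pays $381; OOP now $381. Insurer: $381 − $381 = $0.
Bill 2, $7,612: deductible takes $2,219, $5,393 remains; patient's 30% is $1,617.90. Patient pays $3,836.90; OOP now $4,217.90. Plan pays $7,612 − $3,836.90 = $3,775.10.
Bill 3, $1,781: deductible met; 30% of $1,781 = $534.30. Patient pays $534.30; OOP now $4,752.20. Plan pays $1,781 − $534.30 = $1,246.70.
Bill 4, $13,451: deductible met; 30% of $13,451 = $4,035.30. OOP would hit $8,787.50 > $8,700, so the cap limits the patient to $8,700 − $4,752.20 = $3,947.80. Insurer: $13,451 − $3,947.80 = $9,503.20.

$9,503.20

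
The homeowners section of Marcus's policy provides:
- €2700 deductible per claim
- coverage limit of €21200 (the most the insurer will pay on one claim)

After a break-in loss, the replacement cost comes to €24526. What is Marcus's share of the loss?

Subtract the deductible: €24526 − €2700 = €21826.
Since €21826 > €21200, the payout is capped at €21200.
Homeowner's share is the uncovered remainder: €24526 − €21200 = €3326.

€3326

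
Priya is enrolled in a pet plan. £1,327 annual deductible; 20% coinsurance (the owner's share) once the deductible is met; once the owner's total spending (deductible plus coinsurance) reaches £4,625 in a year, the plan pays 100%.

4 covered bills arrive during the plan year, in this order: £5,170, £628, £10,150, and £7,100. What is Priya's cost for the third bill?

£2,030

Claim 1 (£5,170): £1,327 to deductible, leaving £3,843; 20% of £3,843 = £768.60. Owner pays £2,095.60; OOP now £2,095.60.
Claim 2 (£628): deductible already satisfied, so owner's share is 20% × £628 = £125.60. Cost to owner: £125.60. OOP to date £2,221.20.
Claim 3 (£10,150): 20% coinsurance on £10,150 = £2,030. Owner pays £2,030; OOP now £4,251.20.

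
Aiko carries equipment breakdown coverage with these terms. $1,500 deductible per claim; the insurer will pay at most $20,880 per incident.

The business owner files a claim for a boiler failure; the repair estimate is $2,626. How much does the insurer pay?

$1,126

Less the $1,500 deductible: $2,626 − $1,500 = $1,126.
$1,126 ≤ $20,880, so the limit doesn't bind; insurer pays $1,126.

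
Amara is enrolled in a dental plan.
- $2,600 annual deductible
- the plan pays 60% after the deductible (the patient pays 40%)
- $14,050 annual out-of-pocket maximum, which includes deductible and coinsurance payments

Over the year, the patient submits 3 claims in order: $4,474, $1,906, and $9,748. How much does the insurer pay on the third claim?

Claim 1 — $4,474: $2,600 to deductible, leaving $1,874; 40% of $1,874 = $749.60. Cost to patient: $3,349.60. OOP to date $3,349.60. Insurer: $4,474 − $3,349.60 = $1,124.40.
Claim 2 — $1,906: deductible met; 40% of $1,906 = $762.40. Patient pays $762.40; OOP now $4,112. Insurer: $1,906 − $762.40 = $1,143.60.
Claim 3 — $9,748: 40% coinsurance on $9,748 = $3,899.20. Patient owes $3,899.20 (running OOP $8,011.20). Insurer: $9,748 − $3,899.20 = $5,848.80.

$5,848.80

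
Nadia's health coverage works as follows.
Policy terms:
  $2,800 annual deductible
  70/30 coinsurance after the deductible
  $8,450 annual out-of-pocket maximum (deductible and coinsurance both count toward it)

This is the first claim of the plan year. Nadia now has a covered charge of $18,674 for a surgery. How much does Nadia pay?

$7,562.20

Nothing has been paid toward the $2,800 deductible, so the first $2,800 of this charge is applied there.
That leaves $18,674 − $2,800 = $15,874 for coinsurance.
30% of $15,874 = $4,762.20 falls to the patient.
Patient responsibility before any cap: $2,800 + $4,762.20 = $7,562.20.
Total out-of-pocket so far would be $0 + $7,562.20 = $7,562.20, below the $8,450 cap — no reduction.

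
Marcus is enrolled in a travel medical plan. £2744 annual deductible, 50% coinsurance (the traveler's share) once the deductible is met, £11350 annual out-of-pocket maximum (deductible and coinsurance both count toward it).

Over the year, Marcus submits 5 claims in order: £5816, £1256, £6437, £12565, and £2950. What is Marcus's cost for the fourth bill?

£3223.50

Claim 1 (£5816): deductible takes £2744, £3072 remains; 50% of £3072 = £1536. Cost to traveler: £4280. OOP to date £4280.
Claim 2 (£1256): deductible met; 50% of £1256 = £628. Cost to traveler: £628. OOP to date £4908.
Claim 3 (£6437): 50% coinsurance on £6437 = £3218.50. Cost to traveler: £3218.50. OOP to date £8126.50.
Claim 4 (£12565): deductible already satisfied, so traveler's share is 50% × £12565 = £6282.50. Adding that to £8126.50 gives £14409, past the £11350 cap; traveler pays only £11350 − £8126.50 = £3223.50.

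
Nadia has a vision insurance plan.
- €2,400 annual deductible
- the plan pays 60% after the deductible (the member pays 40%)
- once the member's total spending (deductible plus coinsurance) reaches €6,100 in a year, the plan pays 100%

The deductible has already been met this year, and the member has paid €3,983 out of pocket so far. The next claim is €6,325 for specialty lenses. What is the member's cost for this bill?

€2,117

The deductible is already satisfied, so the full bill goes to coinsurance.
40% of €6,325 = €2,530 falls to the member.
That would bring total out-of-pocket to €6,513, past the €6,100 cap. The member is capped at €6,100 − €3,983 = €2,117 on this claim.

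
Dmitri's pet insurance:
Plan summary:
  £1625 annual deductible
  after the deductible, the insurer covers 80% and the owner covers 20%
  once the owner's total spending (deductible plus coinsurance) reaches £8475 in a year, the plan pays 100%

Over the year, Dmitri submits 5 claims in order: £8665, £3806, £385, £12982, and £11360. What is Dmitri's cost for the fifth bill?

Bill 1, £8665: £1625 to deductible, leaving £7040; owner's 20% is £1408. Owner pays £3033; OOP now £3033.
Bill 2, £3806: deductible met; 20% of £3806 = £761.20. Cost to owner: £761.20. OOP to date £3794.20.
Bill 3, £385: deductible met; 20% of £385 = £77. Owner pays £77; OOP now £3871.20.
Bill 4, £12982: deductible met; 20% of £12982 = £2596.40. Cost to owner: £2596.40. OOP to date £6467.60.
Bill 5, £11360: deductible already satisfied, so owner's share is 20% × £11360 = £2272. Adding that to £6467.60 gives £8739.60, past the £8475 cap; owner pays only £8475 − £6467.60 = £2007.40.

£2007.40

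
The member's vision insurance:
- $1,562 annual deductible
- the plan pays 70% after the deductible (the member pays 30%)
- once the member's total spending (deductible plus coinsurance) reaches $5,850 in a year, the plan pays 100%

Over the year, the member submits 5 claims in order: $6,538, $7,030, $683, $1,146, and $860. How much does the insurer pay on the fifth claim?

$722.50

Claim 1 ($6,538): deductible takes $1,562, $4,976 remains; coinsurance $4,976 × 30% = $1,492.80. Cost to member: $3,054.80. OOP to date $3,054.80. Plan pays $6,538 − $3,054.80 = $3,483.20.
Claim 2 ($7,030): deductible met; 30% of $7,030 = $2,109. Member pays $2,109; OOP now $5,163.80. Insurer: $7,030 − $2,109 = $4,921.
Claim 3 ($683): deductible already satisfied, so member's share is 30% × $683 = $204.90. Cost to member: $204.90. OOP to date $5,368.70. Insurer: $683 − $204.90 = $478.10.
Claim 4 ($1,146): deductible met; 30% of $1,146 = $343.80. Member owes $343.80 (running OOP $5,712.50). Plan pays $1,146 − $343.80 = $802.20.
Claim 5 ($860): deductible met; 30% of $860 = $258. OOP would hit $5,970.50 > $5,850, so the cap limits the member to $5,850 − $5,712.50 = $137.50. Insurer: $860 − $137.50 = $722.50.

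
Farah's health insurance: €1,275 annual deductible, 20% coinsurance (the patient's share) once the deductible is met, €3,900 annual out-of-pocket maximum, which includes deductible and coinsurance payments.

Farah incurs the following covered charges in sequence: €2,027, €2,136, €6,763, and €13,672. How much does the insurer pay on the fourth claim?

Claim 1 — €2,027: deductible takes €1,275, €752 remains; coinsurance €752 × 20% = €150.40. Patient owes €1,425.40 (running OOP €1,425.40). Insurer: €2,027 − €1,425.40 = €601.60.
Claim 2 — €2,136: deductible already satisfied, so patient's share is 20% × €2,136 = €427.20. Cost to patient: €427.20. OOP to date €1,852.60. Plan pays €2,136 − €427.20 = €1,708.80.
Claim 3 — €6,763: deductible already satisfied, so patient's share is 20% × €6,763 = €1,352.60. Patient pays €1,352.60; OOP now €3,205.20. Plan pays €6,763 − €1,352.60 = €5,410.40.
Claim 4 — €13,672: 20% coinsurance on €13,672 = €2,734.40. That would push OOP to €5,939.60, over the €3,900 cap, so patient pays €3,900 − €3,205.20 = €694.80. Plan pays €13,672 − €694.80 = €12,977.20.

€12,977.20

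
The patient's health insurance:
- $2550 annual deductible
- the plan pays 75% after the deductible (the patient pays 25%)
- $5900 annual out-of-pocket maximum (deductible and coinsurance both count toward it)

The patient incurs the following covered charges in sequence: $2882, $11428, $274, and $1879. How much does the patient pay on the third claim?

$68.50

Bill 1, $2882: deductible takes $2550, $332 remains; 25% of $332 = $83. Patient pays $2633; OOP now $2633.
Bill 2, $11428: deductible already satisfied, so patient's share is 25% × $11428 = $2857. Patient pays $2857; OOP now $5490.
Bill 3, $274: deductible met; 25% of $274 = $68.50. Cost to patient: $68.50. OOP to date $5558.50.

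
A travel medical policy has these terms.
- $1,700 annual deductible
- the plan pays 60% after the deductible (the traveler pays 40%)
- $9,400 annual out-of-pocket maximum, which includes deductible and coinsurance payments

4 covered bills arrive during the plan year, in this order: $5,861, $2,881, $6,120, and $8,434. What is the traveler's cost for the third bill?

$2,448

Bill 1, $5,861: $1,700 finishes the deductible; $4,161 goes to coinsurance; 40% of $4,161 = $1,664.40. Traveler owes $3,364.40 (running OOP $3,364.40).
Bill 2, $2,881: deductible already satisfied, so traveler's share is 40% × $2,881 = $1,152.40. Cost to traveler: $1,152.40. OOP to date $4,516.80.
Bill 3, $6,120: 40% coinsurance on $6,120 = $2,448. Cost to traveler: $2,448. OOP to date $6,964.80.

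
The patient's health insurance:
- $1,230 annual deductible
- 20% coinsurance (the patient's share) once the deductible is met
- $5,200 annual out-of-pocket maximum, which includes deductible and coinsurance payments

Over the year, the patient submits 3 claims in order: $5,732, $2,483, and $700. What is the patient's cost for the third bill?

$140

Claim 1 ($5,732): $1,230 to deductible, leaving $4,502; patient's 20% is $900.40. Cost to patient: $2,130.40. OOP to date $2,130.40.
Claim 2 ($2,483): deductible met; 20% of $2,483 = $496.60. Cost to patient: $496.60. OOP to date $2,627.
Claim 3 ($700): deductible already satisfied, so patient's share is 20% × $700 = $140. Cost to patient: $140. OOP to date $2,767.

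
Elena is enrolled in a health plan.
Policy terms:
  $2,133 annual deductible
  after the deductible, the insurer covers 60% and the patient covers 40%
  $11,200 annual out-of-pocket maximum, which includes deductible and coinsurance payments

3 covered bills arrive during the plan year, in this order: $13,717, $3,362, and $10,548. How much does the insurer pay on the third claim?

$7,459.40

Bill 1, $13,717: deductible takes $2,133, $11,584 remains; patient's 40% is $4,633.60. Patient owes $6,766.60 (running OOP $6,766.60). Plan pays $13,717 − $6,766.60 = $6,950.40.
Bill 2, $3,362: deductible already satisfied, so patient's share is 40% × $3,362 = $1,344.80. Patient owes $1,344.80 (running OOP $8,111.40). Plan pays $3,362 − $1,344.80 = $2,017.20.
Bill 3, $10,548: 40% coinsurance on $10,548 = $4,219.20. Adding that to $8,111.40 gives $12,330.60, past the $11,200 cap; patient pays only $11,200 − $8,111.40 = $3,088.60. Plan pays $10,548 − $3,088.60 = $7,459.40.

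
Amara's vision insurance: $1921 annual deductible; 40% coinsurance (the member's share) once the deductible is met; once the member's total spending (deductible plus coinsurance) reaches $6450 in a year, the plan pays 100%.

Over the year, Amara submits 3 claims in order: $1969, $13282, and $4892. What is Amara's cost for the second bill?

$4509.80

Claim 1 — $1969: $1921 finishes the deductible; $48 goes to coinsurance; 40% of $48 = $19.20. Cost to member: $1940.20. OOP to date $1940.20.
Claim 2 — $13282: deductible met; 40% of $13282 = $5312.80. Adding that to $1940.20 gives $7253, past the $6450 cap; member pays only $6450 − $1940.20 = $4509.80.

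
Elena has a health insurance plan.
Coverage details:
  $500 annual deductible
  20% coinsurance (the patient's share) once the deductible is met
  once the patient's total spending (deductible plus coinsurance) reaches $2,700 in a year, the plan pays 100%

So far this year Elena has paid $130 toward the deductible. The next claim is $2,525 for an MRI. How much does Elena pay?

Deductible still to meet: $500 − $130 = $370.
That leaves $2,525 − $370 = $2,155 for coinsurance.
20% of $2,155 = $431 falls to the patient.
That puts the patient's cost at $370 + $431 = $801 before any cap.
Total out-of-pocket so far would be $130 + $801 = $931, below the $2,700 cap — no reduction.

$801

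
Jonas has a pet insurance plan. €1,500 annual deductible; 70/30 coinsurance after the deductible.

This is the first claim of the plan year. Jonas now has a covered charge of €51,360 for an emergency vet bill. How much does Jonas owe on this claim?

Nothing has been paid toward the €1,500 deductible, so the first €1,500 of this charge is applied there.
That leaves €51,360 − €1,500 = €49,860 for coinsurance.
30% of €49,860 = €14,958 falls to the owner.
That puts the owner's cost at €1,500 + €14,958 = €16,458.

€16,458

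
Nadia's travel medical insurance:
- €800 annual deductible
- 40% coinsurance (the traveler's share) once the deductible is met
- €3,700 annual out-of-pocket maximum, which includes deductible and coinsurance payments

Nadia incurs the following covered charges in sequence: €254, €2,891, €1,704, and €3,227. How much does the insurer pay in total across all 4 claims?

€4,376

Claim 1 — €254: entire amount goes to the deductible. Traveler pays €254; OOP now €254. Insurer: €254 − €254 = €0.
Claim 2 — €2,891: €546 to deductible, leaving €2,345; traveler's 40% is €938. Cost to traveler: €1,484. OOP to date €1,738. Insurer: €2,891 − €1,484 = €1,407.
Claim 3 — €1,704: deductible already satisfied, so traveler's share is 40% × €1,704 = €681.60. Traveler pays €681.60; OOP now €2,419.60. Insurer: €1,704 − €681.60 = €1,022.40.
Claim 4 — €3,227: deductible met; 40% of €3,227 = €1,290.80. Adding that to €2,419.60 gives €3,710.40, past the €3,700 cap; traveler pays only €3,700 − €2,419.60 = €1,280.40. Insurer: €3,227 − €1,280.40 = €1,946.60.
Insurer total = bills − traveler's total = €8,076 − €3,700 = €4,376.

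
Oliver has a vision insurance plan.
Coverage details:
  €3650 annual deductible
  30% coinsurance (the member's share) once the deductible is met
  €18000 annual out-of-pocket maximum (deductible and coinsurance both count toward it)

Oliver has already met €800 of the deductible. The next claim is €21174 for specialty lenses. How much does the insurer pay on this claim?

€12826.80

Deductible still to meet: €3650 − €800 = €2850.
That leaves €21174 − €2850 = €18324 for coinsurance.
Coinsurance: €18324 × 30% = €5497.20.
That puts the member's cost at €2850 + €5497.20 = €8347.20 before any cap.
Cumulative spending €800 + €8347.20 = €9147.20 stays under the €18000 maximum.
The insurer covers the remainder: €21174 − €8347.20 = €12826.80.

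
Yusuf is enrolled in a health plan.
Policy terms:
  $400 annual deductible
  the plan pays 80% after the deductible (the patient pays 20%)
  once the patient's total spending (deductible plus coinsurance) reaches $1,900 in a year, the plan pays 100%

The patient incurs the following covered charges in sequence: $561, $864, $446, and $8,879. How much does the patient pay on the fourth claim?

Claim 1 — $561: $400 to deductible, leaving $161; 20% of $161 = $32.20. Patient pays $432.20; OOP now $432.20.
Claim 2 — $864: 20% coinsurance on $864 = $172.80. Cost to patient: $172.80. OOP to date $605.
Claim 3 — $446: deductible already satisfied, so patient's share is 20% × $446 = $89.20. Patient pays $89.20; OOP now $694.20.
Claim 4 — $8,879: deductible met; 20% of $8,879 = $1,775.80. Adding that to $694.20 gives $2,470, past the $1,900 cap; patient pays only $1,900 − $694.20 = $1,205.80.

$1,205.80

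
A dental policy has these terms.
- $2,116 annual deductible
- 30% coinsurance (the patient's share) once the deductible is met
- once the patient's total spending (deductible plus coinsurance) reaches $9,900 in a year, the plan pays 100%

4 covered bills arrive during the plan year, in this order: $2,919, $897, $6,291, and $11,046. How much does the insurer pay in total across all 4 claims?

Claim 1 ($2,919): deductible takes $2,116, $803 remains; coinsurance $803 × 30% = $240.90. Cost to patient: $2,356.90. OOP to date $2,356.90. Insurer: $2,919 − $2,356.90 = $562.10.
Claim 2 ($897): 30% coinsurance on $897 = $269.10. Patient pays $269.10; OOP now $2,626. Insurer: $897 − $269.10 = $627.90.
Claim 3 ($6,291): deductible met; 30% of $6,291 = $1,887.30. Patient owes $1,887.30 (running OOP $4,513.30). Insurer: $6,291 − $1,887.30 = $4,403.70.
Claim 4 ($11,046): 30% coinsurance on $11,046 = $3,313.80. Patient pays $3,313.80; OOP now $7,827.10. Plan pays $11,046 − $3,313.80 = $7,732.20.
Insurer total = bills − patient's total = $21,153 − $7,827.10 = $13,325.90.

$13,325.90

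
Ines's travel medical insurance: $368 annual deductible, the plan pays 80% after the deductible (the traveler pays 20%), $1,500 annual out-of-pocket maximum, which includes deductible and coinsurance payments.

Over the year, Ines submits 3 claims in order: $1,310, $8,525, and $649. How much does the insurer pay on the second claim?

$7,581.40

Claim 1 ($1,310): $368 to deductible, leaving $942; 20% of $942 = $188.40. Traveler owes $556.40 (running OOP $556.40). Plan pays $1,310 − $556.40 = $753.60.
Claim 2 ($8,525): 20% coinsurance on $8,525 = $1,705. Adding that to $556.40 gives $2,261.40, past the $1,500 cap; traveler pays only $1,500 − $556.40 = $943.60. Plan pays $8,525 − $943.60 = $7,581.40.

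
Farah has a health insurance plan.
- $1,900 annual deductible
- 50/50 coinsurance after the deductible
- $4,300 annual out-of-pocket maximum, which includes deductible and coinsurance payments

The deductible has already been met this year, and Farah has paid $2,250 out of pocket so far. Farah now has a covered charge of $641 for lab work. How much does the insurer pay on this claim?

$320.50

With the deductible met, the entire $641 is subject to coinsurance.
Coinsurance: $641 × 50% = $320.50.
Total out-of-pocket so far would be $2,250 + $320.50 = $2,570.50, below the $4,300 cap — no reduction.
The insurer covers the remainder: $641 − $320.50 = $320.50.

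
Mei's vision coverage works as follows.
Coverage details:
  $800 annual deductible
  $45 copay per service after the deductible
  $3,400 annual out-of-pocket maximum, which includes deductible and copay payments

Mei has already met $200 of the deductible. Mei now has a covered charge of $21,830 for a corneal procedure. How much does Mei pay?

Remaining deductible: $800 − $200 = $600.
That leaves $21,830 − $600 = $21,230 for the copay.
Copay on this service: $45.
That puts the member's cost at $600 + $45 = $645 before any cap.
Total out-of-pocket so far would be $200 + $645 = $845, below the $3,400 cap — no reduction.

$645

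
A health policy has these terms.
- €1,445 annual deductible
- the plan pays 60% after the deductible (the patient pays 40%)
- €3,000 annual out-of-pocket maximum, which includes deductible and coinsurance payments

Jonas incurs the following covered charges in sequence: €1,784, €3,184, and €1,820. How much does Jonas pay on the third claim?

Claim 1 — €1,784: €1,445 finishes the deductible; €339 goes to coinsurance; patient's 40% is €135.60. Patient owes €1,580.60 (running OOP €1,580.60).
Claim 2 — €3,184: deductible already satisfied, so patient's share is 40% × €3,184 = €1,273.60. Patient owes €1,273.60 (running OOP €2,854.20).
Claim 3 — €1,820: deductible met; 40% of €1,820 = €728. OOP would hit €3,582.20 > €3,000, so the cap limits the patient to €3,000 − €2,854.20 = €145.80.

€145.80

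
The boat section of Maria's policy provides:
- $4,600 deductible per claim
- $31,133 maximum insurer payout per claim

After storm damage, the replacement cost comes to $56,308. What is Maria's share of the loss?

$25,175

After the deductible, $56,308 − $4,600 = $51,708 remains.
Since $51,708 > $31,133, the payout is capped at $31,133.
The owner bears the rest of the original loss: $56,308 − $31,133 = $25,175.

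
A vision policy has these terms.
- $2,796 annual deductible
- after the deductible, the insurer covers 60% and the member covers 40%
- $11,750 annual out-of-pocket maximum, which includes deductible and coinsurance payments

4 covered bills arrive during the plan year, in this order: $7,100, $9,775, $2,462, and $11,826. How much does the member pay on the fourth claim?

#1 ($7,100): $2,796 finishes the deductible; $4,304 goes to coinsurance; coinsurance $4,304 × 40% = $1,721.60. Member owes $4,517.60 (running OOP $4,517.60).
#2 ($9,775): deductible met; 40% of $9,775 = $3,910. Cost to member: $3,910. OOP to date $8,427.60.
#3 ($2,462): 40% coinsurance on $2,462 = $984.80. Member pays $984.80; OOP now $9,412.40.
#4 ($11,826): deductible met; 40% of $11,826 = $4,730.40. Adding that to $9,412.40 gives $14,142.80, past the $11,750 cap; member pays only $11,750 − $9,412.40 = $2,337.60.

$2,337.60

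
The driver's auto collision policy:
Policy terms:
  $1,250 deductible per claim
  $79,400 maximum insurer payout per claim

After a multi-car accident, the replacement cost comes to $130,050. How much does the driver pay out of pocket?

Subtract the deductible: $130,050 − $1,250 = $128,800.
$128,800 exceeds the $79,400 limit, so the insurer pays the limit: $79,400.
Out of pocket: $130,050 − $79,400 = $50,650.

$50,650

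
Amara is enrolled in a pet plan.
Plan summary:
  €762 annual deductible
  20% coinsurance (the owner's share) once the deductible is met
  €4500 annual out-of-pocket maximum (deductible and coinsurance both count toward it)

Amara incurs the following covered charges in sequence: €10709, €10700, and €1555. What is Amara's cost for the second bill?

€1748.60

Claim 1 (€10709): deductible takes €762, €9947 remains; 20% of €9947 = €1989.40. Cost to owner: €2751.40. OOP to date €2751.40.
Claim 2 (€10700): 20% coinsurance on €10700 = €2140. OOP would hit €4891.40 > €4500, so the cap limits the owner to €4500 − €2751.40 = €1748.60.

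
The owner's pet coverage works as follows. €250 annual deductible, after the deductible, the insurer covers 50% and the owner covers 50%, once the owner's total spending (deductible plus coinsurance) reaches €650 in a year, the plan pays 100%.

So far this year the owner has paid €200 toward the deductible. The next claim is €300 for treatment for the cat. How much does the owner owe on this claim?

€175

Deductible still to meet: €250 − €200 = €50.
The remaining €250 (= €300 − €50) moves to coinsurance.
Owner's 50% share of €250 is €125.
That puts the owner's cost at €50 + €125 = €175 before any cap.
Year-to-date out-of-pocket becomes €200 + €175 = €375, still under the €650 maximum, so no cap applies.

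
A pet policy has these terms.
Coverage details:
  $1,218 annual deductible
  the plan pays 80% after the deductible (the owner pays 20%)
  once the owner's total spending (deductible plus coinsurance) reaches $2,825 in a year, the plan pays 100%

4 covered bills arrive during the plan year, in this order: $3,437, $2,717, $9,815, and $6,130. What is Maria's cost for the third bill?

Bill 1, $3,437: deductible takes $1,218, $2,219 remains; owner's 20% is $443.80. Owner pays $1,661.80; OOP now $1,661.80.
Bill 2, $2,717: 20% coinsurance on $2,717 = $543.40. Owner pays $543.40; OOP now $2,205.20.
Bill 3, $9,815: 20% coinsurance on $9,815 = $1,963. Adding that to $2,205.20 gives $4,168.20, past the $2,825 cap; owner pays only $2,825 − $2,205.20 = $619.80.

$619.80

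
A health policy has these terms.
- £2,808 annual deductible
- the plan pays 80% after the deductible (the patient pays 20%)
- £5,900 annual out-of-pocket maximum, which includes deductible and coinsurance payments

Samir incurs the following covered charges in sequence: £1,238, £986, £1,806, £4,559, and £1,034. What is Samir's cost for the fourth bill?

£911.80

Claim 1 (£1,238): all of it applies to the deductible. Patient owes £1,238 (running OOP £1,238).
Claim 2 (£986): entire amount goes to the deductible. Cost to patient: £986. OOP to date £2,224.
Claim 3 (£1,806): £584 finishes the deductible; £1,222 goes to coinsurance; 20% of £1,222 = £244.40. Cost to patient: £828.40. OOP to date £3,052.40.
Claim 4 (£4,559): 20% coinsurance on £4,559 = £911.80. Cost to patient: £911.80. OOP to date £3,964.20.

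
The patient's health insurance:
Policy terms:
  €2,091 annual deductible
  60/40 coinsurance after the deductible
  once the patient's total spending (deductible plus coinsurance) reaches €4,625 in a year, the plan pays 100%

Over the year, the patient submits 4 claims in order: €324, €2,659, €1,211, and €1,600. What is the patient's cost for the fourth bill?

€640

Claim 1 — €324: fully absorbed by the deductible. Patient pays €324; OOP now €324.
Claim 2 — €2,659: €1,767 finishes the deductible; €892 goes to coinsurance; patient's 40% is €356.80. Patient pays €2,123.80; OOP now €2,447.80.
Claim 3 — €1,211: 40% coinsurance on €1,211 = €484.40. Patient owes €484.40 (running OOP €2,932.20).
Claim 4 — €1,600: deductible already satisfied, so patient's share is 40% × €1,600 = €640. Patient pays €640; OOP now €3,572.20.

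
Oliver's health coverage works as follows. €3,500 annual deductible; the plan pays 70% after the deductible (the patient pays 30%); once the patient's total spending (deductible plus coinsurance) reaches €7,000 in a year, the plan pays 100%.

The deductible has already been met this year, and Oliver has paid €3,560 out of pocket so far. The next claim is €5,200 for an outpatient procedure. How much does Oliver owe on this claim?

With the deductible met, the entire €5,200 is subject to coinsurance.
Coinsurance: €5,200 × 30% = €1,560.
Total out-of-pocket so far would be €3,560 + €1,560 = €5,120, below the €7,000 cap — no reduction.

€1,560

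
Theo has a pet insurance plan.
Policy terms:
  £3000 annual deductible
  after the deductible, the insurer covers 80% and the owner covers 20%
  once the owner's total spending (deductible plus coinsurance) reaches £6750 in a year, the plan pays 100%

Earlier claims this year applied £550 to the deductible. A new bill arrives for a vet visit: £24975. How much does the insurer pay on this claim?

£550 of the £3000 deductible is already met, leaving £2450.
That leaves £24975 − £2450 = £22525 for coinsurance.
20% of £22525 = £4505 falls to the owner.
So the owner owes £2450 + £4505 = £6955 before any cap.
That would bring total out-of-pocket to £7505, past the £6750 cap. The owner is capped at £6750 − £550 = £6200 on this claim.
The insurer covers the remainder: £24975 − £6200 = £18775.

£18775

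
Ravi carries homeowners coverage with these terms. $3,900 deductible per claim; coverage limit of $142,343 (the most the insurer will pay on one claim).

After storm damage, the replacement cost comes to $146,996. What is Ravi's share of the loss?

$4,653

Less the $3,900 deductible: $146,996 − $3,900 = $143,096.
The $142,343 per-incident cap binds; insurer pays $142,343.
The homeowner bears the rest of the original loss: $146,996 − $142,343 = $4,653.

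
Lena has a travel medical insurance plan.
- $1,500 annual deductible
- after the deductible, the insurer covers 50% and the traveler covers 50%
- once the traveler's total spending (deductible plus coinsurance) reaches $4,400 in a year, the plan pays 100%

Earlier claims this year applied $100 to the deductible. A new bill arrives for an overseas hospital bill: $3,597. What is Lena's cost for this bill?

Remaining deductible: $1,500 − $100 = $1,400.
That leaves $3,597 − $1,400 = $2,197 for coinsurance.
Coinsurance: $2,197 × 50% = $1,098.50.
Traveler responsibility before any cap: $1,400 + $1,098.50 = $2,498.50.
Cumulative spending $100 + $2,498.50 = $2,598.50 stays under the $4,400 maximum.

$2,498.50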